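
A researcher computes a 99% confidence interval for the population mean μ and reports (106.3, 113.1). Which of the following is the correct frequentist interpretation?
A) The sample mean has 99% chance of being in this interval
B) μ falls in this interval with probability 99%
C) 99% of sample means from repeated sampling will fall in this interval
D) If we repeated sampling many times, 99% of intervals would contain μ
D

A) Wrong — x̄ is observed and sits in the interval by construction.
B) Wrong — μ is fixed; the randomness lives in the interval, not in μ.
C) Wrong — coverage applies to intervals containing μ, not to future x̄ values.
D) Correct — this is the frequentist long-run coverage interpretation.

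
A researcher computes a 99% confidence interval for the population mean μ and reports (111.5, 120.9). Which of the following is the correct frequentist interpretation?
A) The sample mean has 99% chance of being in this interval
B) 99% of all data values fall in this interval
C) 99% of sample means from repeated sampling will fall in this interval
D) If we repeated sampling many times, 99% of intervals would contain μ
D

A) Wrong — x̄ is observed and sits in the interval by construction.
B) Wrong — a CI is about the parameter μ, not individual data values.
C) Wrong — coverage applies to intervals containing μ, not to future x̄ values.
D) Correct — this is the frequentist long-run coverage interpretation.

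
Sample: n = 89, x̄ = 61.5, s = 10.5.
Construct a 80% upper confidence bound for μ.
μ ≤ 62.44

Upper bound (one-sided):
t* = 0.846 (one-sided for 80%)
Upper bound = x̄ + t* · s/√n = 61.5 + 0.846 · 10.5/√89 = 62.44

We are 80% confident that μ ≤ 62.44.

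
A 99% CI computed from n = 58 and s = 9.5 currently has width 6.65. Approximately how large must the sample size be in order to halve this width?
n ≈ 232

CI width ∝ 1/√n
To reduce width by factor 2, need √n to grow by 2 → need 2² = 4 times as many samples.

Current: n = 58, width = 6.65
New: n = 232, width ≈ 3.24

Width reduced by factor of 6.65/3.24 = 2.05.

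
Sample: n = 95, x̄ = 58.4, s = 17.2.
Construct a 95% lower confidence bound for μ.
μ ≥ 55.47

Lower bound (one-sided):
t* = 1.661 (one-sided for 95%)
Lower bound = x̄ - t* · s/√n = 58.4 - 1.661 · 17.2/√95 = 55.47

We are 95% confident that μ ≥ 55.47.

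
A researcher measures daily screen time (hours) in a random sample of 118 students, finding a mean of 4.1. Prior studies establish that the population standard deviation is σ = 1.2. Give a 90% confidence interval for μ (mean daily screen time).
(3.92, 4.28)

z-interval (σ known):
z* = 1.645 for 90% confidence

Margin of error = z* · σ/√n = 1.645 · 1.2/√118 = 0.18

CI: (4.1 - 0.18, 4.1 + 0.18) = (3.92, 4.28)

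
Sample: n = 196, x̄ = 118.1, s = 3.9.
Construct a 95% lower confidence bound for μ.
μ ≥ 117.64

Lower bound (one-sided):
t* = 1.653 (one-sided for 95%)
Lower bound = x̄ - t* · s/√n = 118.1 - 1.653 · 3.9/√196 = 117.64

We are 95% confident that μ ≥ 117.64.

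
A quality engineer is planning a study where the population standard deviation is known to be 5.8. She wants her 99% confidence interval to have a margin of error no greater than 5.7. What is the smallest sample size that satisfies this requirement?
n ≥ 7

For margin E ≤ 5.7:
n ≥ (z* · σ / E)²
n ≥ (2.576 · 5.8 / 5.7)²
n ≥ 6.87

Minimum n = 7 (rounding up)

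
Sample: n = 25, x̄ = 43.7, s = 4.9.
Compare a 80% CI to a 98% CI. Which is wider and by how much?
98% CI is wider by 2.30

df = 24
80% CI: t* = 1.318, (42.41, 44.99), width = 2 · t* · s/√n = 2.58
98% CI: t* = 2.492, (41.26, 46.14), width = 2 · t* · s/√n = 4.88

The 98% CI is wider by 4.88 - 2.58 = 2.30.
Higher confidence requires a wider interval.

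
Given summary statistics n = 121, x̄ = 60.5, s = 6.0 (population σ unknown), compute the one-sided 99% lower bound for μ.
μ ≥ 59.21

Lower bound (one-sided):
t* = 2.358 (one-sided for 99%)
Lower bound = x̄ - t* · s/√n = 60.5 - 2.358 · 6.0/√121 = 59.21

We are 99% confident that μ ≥ 59.21.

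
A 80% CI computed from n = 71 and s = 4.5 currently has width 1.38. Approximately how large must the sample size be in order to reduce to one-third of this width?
n ≈ 639

CI width ∝ 1/√n
To reduce width by factor 3, need √n to grow by 3 → need 3² = 9 times as many samples.

Current: n = 71, width = 1.38
New: n = 639, width ≈ 0.46

Width reduced by factor of 1.38/0.46 = 3.00.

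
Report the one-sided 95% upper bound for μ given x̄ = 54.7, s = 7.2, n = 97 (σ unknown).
μ ≤ 55.91

Upper bound (one-sided):
t* = 1.661 (one-sided for 95%)
Upper bound = x̄ + t* · s/√n = 54.7 + 1.661 · 7.2/√97 = 55.91

We are 95% confident that μ ≤ 55.91.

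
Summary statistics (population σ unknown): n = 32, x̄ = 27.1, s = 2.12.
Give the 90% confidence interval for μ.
(26.46, 27.74)

t-interval (σ unknown):
df = n - 1 = 31
t* = 1.696 for 90% confidence

Margin of error = t* · s/√n = 1.696 · 2.12/√32 = 0.64

CI: (26.46, 27.74)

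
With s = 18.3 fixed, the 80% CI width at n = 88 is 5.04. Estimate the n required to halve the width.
n ≈ 352

CI width ∝ 1/√n
To reduce width by factor 2, need √n to grow by 2 → need 2² = 4 times as many samples.

Current: n = 88, width = 5.04
New: n = 352, width ≈ 2.50

Width reduced by factor of 5.04/2.50 = 2.02.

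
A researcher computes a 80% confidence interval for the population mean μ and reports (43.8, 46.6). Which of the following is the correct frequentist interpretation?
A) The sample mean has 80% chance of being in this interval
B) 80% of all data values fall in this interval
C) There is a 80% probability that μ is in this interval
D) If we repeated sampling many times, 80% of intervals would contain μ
D

A) Wrong — x̄ is observed and sits in the interval by construction.
B) Wrong — a CI is about the parameter μ, not individual data values.
C) Wrong — μ is fixed; the randomness lives in the interval, not in μ.
D) Correct — this is the frequentist long-run coverage interpretation.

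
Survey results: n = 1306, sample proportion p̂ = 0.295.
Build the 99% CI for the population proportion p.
(0.262, 0.328)

Proportion CI:
SE = √(p̂(1-p̂)/n) = √(0.295 · 0.705 / 1306) = 0.01262

z* = 2.576
Margin = z* · SE = 2.576 · 0.01262 = 0.0325

CI: 0.295 ± 0.0325 = (0.262, 0.328)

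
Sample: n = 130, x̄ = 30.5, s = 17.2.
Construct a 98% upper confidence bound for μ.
μ ≤ 33.63

Upper bound (one-sided):
t* = 2.075 (one-sided for 98%)
Upper bound = x̄ + t* · s/√n = 30.5 + 2.075 · 17.2/√130 = 33.63

We are 98% confident that μ ≤ 33.63.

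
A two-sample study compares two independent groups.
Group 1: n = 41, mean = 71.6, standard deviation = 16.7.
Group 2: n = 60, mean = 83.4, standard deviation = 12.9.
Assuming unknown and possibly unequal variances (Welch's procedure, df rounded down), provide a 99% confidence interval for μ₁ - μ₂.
(-19.99, -3.61)

Difference: x̄₁ - x̄₂ = -11.80
SE = √(s₁²/n₁ + s₂²/n₂) = √(16.7²/41 + 12.9²/60) = 3.0945
df = 71.24 → 71 (Welch–Satterthwaite, rounded down)
t* = 2.647

CI: -11.80 ± 2.647 · 3.0945 = -11.80 ± 8.19 = (-19.99, -3.61)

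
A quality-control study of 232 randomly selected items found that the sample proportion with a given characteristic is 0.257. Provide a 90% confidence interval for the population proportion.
(0.210, 0.304)

Proportion CI:
SE = √(p̂(1-p̂)/n) = √(0.257 · 0.743 / 232) = 0.02869

z* = 1.645
Margin = z* · SE = 1.645 · 0.02869 = 0.0472

CI: 0.257 ± 0.0472 = (0.210, 0.304)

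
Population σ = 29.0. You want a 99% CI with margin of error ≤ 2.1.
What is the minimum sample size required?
n ≥ 1266

For margin E ≤ 2.1:
n ≥ (z* · σ / E)²
n ≥ (2.576 · 29.0 / 2.1)²
n ≥ 1265.46

Minimum n = 1266 (rounding up)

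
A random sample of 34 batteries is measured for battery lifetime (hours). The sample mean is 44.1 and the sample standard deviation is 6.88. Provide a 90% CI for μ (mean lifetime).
(42.10, 46.10)

t-interval (σ unknown):
df = n - 1 = 33
t* = 1.692 for 90% confidence

Margin of error = t* · s/√n = 1.692 · 6.88/√34 = 2.00

CI: (42.10, 46.10)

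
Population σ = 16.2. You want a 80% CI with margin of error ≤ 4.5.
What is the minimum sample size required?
n ≥ 22

For margin E ≤ 4.5:
n ≥ (z* · σ / E)²
n ≥ (1.282 · 16.2 / 4.5)²
n ≥ 21.30

Minimum n = 22 (rounding up)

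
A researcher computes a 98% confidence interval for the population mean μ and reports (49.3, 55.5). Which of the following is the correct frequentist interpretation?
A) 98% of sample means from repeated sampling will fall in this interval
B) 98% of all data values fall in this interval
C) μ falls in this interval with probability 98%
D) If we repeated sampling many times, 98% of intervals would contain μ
D

A) Wrong — coverage applies to intervals containing μ, not to future x̄ values.
B) Wrong — a CI is about the parameter μ, not individual data values.
C) Wrong — μ is fixed; the randomness lives in the interval, not in μ.
D) Correct — this is the frequentist long-run coverage interpretation.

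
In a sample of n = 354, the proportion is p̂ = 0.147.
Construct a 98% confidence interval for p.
(0.103, 0.191)

Proportion CI:
SE = √(p̂(1-p̂)/n) = √(0.147 · 0.853 / 354) = 0.01882

z* = 2.326
Margin = z* · SE = 2.326 · 0.01882 = 0.0438

CI: 0.147 ± 0.0438 = (0.103, 0.191)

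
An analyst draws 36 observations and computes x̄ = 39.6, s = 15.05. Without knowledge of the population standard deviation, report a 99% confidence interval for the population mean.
(32.77, 46.43)

t-interval (σ unknown):
df = n - 1 = 35
t* = 2.724 for 99% confidence

Margin of error = t* · s/√n = 2.724 · 15.05/√36 = 6.83

CI: (32.77, 46.43)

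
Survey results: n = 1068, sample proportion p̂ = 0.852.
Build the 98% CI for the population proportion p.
(0.827, 0.877)

Proportion CI:
SE = √(p̂(1-p̂)/n) = √(0.852 · 0.148 / 1068) = 0.01087

z* = 2.326
Margin = z* · SE = 2.326 · 0.01087 = 0.0253

CI: 0.852 ± 0.0253 = (0.827, 0.877)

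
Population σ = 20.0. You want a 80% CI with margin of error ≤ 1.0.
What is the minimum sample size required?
n ≥ 658

For margin E ≤ 1.0:
n ≥ (z* · σ / E)²
n ≥ (1.282 · 20.0 / 1.0)²
n ≥ 657.41

Minimum n = 658 (rounding up)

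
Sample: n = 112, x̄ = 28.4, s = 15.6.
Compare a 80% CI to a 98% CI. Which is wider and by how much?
98% CI is wider by 3.16

df = 111
80% CI: t* = 1.289, (26.50, 30.30), width = 2 · t* · s/√n = 3.80
98% CI: t* = 2.360, (24.92, 31.88), width = 2 · t* · s/√n = 6.96

The 98% CI is wider by 6.96 - 3.80 = 3.16.
Higher confidence requires a wider interval.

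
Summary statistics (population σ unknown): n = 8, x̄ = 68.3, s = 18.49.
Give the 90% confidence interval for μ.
(55.91, 80.69)

t-interval (σ unknown):
df = n - 1 = 7
t* = 1.895 for 90% confidence

Margin of error = t* · s/√n = 1.895 · 18.49/√8 = 12.39

CI: (55.91, 80.69)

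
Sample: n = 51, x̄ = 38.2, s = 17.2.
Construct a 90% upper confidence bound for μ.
μ ≤ 41.33

Upper bound (one-sided):
t* = 1.299 (one-sided for 90%)
Upper bound = x̄ + t* · s/√n = 38.2 + 1.299 · 17.2/√51 = 41.33

We are 90% confident that μ ≤ 41.33.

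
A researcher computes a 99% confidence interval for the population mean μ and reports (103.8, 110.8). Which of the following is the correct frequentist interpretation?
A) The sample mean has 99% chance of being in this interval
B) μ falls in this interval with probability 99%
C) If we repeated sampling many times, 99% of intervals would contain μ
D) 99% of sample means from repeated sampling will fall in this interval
C

A) Wrong — x̄ is observed and sits in the interval by construction.
B) Wrong — μ is fixed; the randomness lives in the interval, not in μ.
C) Correct — this is the frequentist long-run coverage interpretation.
D) Wrong — coverage applies to intervals containing μ, not to future x̄ values.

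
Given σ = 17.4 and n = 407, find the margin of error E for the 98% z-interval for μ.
Margin of error = 2.01

Margin of error = z* · σ/√n
= 2.326 · 17.4/√407
= 2.326 · 17.4/20.1742
= 2.01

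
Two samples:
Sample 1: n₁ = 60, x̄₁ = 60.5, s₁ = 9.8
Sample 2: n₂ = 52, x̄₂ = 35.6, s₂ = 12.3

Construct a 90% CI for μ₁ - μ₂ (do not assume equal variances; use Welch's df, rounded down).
(21.37, 28.43)

Difference: x̄₁ - x̄₂ = 24.90
SE = √(s₁²/n₁ + s₂²/n₂) = √(9.8²/60 + 12.3²/52) = 2.1237
df = 97.14 → 97 (Welch–Satterthwaite, rounded down)
t* = 1.661

CI: 24.90 ± 1.661 · 2.1237 = 24.90 ± 3.53 = (21.37, 28.43)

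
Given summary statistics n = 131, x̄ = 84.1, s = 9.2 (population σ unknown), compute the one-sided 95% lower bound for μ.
μ ≥ 82.77

Lower bound (one-sided):
t* = 1.657 (one-sided for 95%)
Lower bound = x̄ - t* · s/√n = 84.1 - 1.657 · 9.2/√131 = 82.77

We are 95% confident that μ ≥ 82.77.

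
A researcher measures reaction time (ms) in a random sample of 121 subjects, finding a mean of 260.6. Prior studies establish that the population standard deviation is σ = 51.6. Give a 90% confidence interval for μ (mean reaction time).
(252.88, 268.32)

z-interval (σ known):
z* = 1.645 for 90% confidence

Margin of error = z* · σ/√n = 1.645 · 51.6/√121 = 7.72

CI: (260.6 - 7.72, 260.6 + 7.72) = (252.88, 268.32)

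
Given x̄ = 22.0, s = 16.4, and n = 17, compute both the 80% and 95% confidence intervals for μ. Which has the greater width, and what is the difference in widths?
95% CI is wider by 6.22

df = 16
80% CI: t* = 1.337, (16.68, 27.32), width = 2 · t* · s/√n = 10.64
95% CI: t* = 2.120, (13.57, 30.43), width = 2 · t* · s/√n = 16.86

The 95% CI is wider by 16.86 - 10.64 = 6.22.
Higher confidence requires a wider interval.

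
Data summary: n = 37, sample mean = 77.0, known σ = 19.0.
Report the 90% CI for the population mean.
(71.86, 82.14)

z-interval (σ known):
z* = 1.645 for 90% confidence

Margin of error = z* · σ/√n = 1.645 · 19.0/√37 = 5.14

CI: (77.0 - 5.14, 77.0 + 5.14) = (71.86, 82.14)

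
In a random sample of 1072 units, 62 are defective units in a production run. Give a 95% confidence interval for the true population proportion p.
(0.044, 0.072)

Proportion CI:
p̂ = 62/1072 = 0.05784
SE = √(p̂(1-p̂)/n) = √(0.05784 · 0.94216 / 1072) = 0.00713

z* = 1.960
Margin = z* · SE = 1.960 · 0.00713 = 0.0140

CI: 0.05784 ± 0.0140 = (0.044, 0.072)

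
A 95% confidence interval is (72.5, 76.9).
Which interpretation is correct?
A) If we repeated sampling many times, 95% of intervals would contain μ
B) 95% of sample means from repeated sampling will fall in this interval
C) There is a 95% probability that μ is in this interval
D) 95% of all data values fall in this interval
A

A) Correct — this is the frequentist long-run coverage interpretation.
B) Wrong — coverage applies to intervals containing μ, not to future x̄ values.
C) Wrong — μ is fixed; the randomness lives in the interval, not in μ.
D) Wrong — a CI is about the parameter μ, not individual data values.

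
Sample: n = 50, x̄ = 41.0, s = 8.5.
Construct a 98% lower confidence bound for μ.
μ ≥ 38.46

Lower bound (one-sided):
t* = 2.110 (one-sided for 98%)
Lower bound = x̄ - t* · s/√n = 41.0 - 2.110 · 8.5/√50 = 38.46

We are 98% confident that μ ≥ 38.46.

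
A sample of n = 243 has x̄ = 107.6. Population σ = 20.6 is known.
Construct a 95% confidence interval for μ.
(105.01, 110.19)

z-interval (σ known):
z* = 1.960 for 95% confidence

Margin of error = z* · σ/√n = 1.960 · 20.6/√243 = 2.59

CI: (107.6 - 2.59, 107.6 + 2.59) = (105.01, 110.19)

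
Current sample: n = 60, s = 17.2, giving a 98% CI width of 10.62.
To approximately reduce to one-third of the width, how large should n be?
n ≈ 540

CI width ∝ 1/√n
To reduce width by factor 3, need √n to grow by 3 → need 3² = 9 times as many samples.

Current: n = 60, width = 10.62
New: n = 540, width ≈ 3.45

Width reduced by factor of 10.62/3.45 = 3.08.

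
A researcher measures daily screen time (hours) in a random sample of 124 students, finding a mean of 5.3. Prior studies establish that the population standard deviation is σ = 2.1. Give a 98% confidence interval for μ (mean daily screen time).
(4.86, 5.74)

z-interval (σ known):
z* = 2.326 for 98% confidence

Margin of error = z* · σ/√n = 2.326 · 2.1/√124 = 0.44

CI: (5.3 - 0.44, 5.3 + 0.44) = (4.86, 5.74)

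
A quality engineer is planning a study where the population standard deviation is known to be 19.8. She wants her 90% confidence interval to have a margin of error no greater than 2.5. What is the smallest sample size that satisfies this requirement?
n ≥ 170

For margin E ≤ 2.5:
n ≥ (z* · σ / E)²
n ≥ (1.645 · 19.8 / 2.5)²
n ≥ 169.74

Minimum n = 170 (rounding up)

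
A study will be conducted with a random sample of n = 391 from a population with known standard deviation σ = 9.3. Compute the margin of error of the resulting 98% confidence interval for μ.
Margin of error = 1.09

Margin of error = z* · σ/√n
= 2.326 · 9.3/√391
= 2.326 · 9.3/19.7737
= 1.09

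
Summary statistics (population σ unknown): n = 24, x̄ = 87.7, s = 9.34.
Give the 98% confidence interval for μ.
(82.93, 92.47)

t-interval (σ unknown):
df = n - 1 = 23
t* = 2.500 for 98% confidence

Margin of error = t* · s/√n = 2.500 · 9.34/√24 = 4.77

CI: (82.93, 92.47)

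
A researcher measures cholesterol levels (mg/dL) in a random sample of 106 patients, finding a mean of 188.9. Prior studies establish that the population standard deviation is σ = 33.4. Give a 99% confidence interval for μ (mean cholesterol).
(180.54, 197.26)

z-interval (σ known):
z* = 2.576 for 99% confidence

Margin of error = z* · σ/√n = 2.576 · 33.4/√106 = 8.36

CI: (188.9 - 8.36, 188.9 + 8.36) = (180.54, 197.26)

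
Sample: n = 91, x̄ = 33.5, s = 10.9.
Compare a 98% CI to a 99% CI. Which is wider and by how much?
99% CI is wider by 0.60

df = 90
98% CI: t* = 2.368, (30.79, 36.21), width = 2 · t* · s/√n = 5.41
99% CI: t* = 2.632, (30.49, 36.51), width = 2 · t* · s/√n = 6.01

The 99% CI is wider by 6.01 - 5.41 = 0.60.
Higher confidence requires a wider interval.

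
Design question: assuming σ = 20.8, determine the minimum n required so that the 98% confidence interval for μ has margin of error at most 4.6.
n ≥ 111

For margin E ≤ 4.6:
n ≥ (z* · σ / E)²
n ≥ (2.326 · 20.8 / 4.6)²
n ≥ 110.62

Minimum n = 111 (rounding up)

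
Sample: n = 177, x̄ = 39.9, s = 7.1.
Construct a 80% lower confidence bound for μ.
μ ≥ 39.45

Lower bound (one-sided):
t* = 0.844 (one-sided for 80%)
Lower bound = x̄ - t* · s/√n = 39.9 - 0.844 · 7.1/√177 = 39.45

We are 80% confident that μ ≥ 39.45.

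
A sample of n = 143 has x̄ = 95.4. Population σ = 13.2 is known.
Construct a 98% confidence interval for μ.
(92.83, 97.97)

z-interval (σ known):
z* = 2.326 for 98% confidence

Margin of error = z* · σ/√n = 2.326 · 13.2/√143 = 2.57

CI: (95.4 - 2.57, 95.4 + 2.57) = (92.83, 97.97)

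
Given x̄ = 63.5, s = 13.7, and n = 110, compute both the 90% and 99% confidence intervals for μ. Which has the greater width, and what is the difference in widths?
99% CI is wider by 2.52

df = 109
90% CI: t* = 1.659, (61.33, 65.67), width = 2 · t* · s/√n = 4.33
99% CI: t* = 2.622, (60.08, 66.92), width = 2 · t* · s/√n = 6.85

The 99% CI is wider by 6.85 - 4.33 = 2.52.
Higher confidence requires a wider interval.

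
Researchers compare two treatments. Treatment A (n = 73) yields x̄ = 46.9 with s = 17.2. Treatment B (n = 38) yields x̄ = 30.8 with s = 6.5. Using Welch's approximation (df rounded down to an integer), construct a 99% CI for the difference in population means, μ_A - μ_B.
(10.13, 22.07)

Difference: x̄₁ - x̄₂ = 16.10
SE = √(s₁²/n₁ + s₂²/n₂) = √(17.2²/73 + 6.5²/38) = 2.2725
df = 101.99 → 101 (Welch–Satterthwaite, rounded down)
t* = 2.625

CI: 16.10 ± 2.625 · 2.2725 = 16.10 ± 5.97 = (10.13, 22.07)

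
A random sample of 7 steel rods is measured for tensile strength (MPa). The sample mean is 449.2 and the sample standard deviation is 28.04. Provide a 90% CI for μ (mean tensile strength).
(428.61, 469.79)

t-interval (σ unknown):
df = n - 1 = 6
t* = 1.943 for 90% confidence

Margin of error = t* · s/√n = 1.943 · 28.04/√7 = 20.59

CI: (428.61, 469.79)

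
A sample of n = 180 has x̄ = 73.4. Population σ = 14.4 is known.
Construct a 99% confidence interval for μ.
(70.64, 76.16)

z-interval (σ known):
z* = 2.576 for 99% confidence

Margin of error = z* · σ/√n = 2.576 · 14.4/√180 = 2.76

CI: (73.4 - 2.76, 73.4 + 2.76) = (70.64, 76.16)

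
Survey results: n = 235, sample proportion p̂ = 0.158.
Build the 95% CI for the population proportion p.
(0.111, 0.205)

Proportion CI:
SE = √(p̂(1-p̂)/n) = √(0.158 · 0.842 / 235) = 0.02379

z* = 1.960
Margin = z* · SE = 1.960 · 0.02379 = 0.0466

CI: 0.158 ± 0.0466 = (0.111, 0.205)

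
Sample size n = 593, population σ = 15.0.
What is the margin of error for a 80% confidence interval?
Margin of error = 0.79

Margin of error = z* · σ/√n
= 1.282 · 15.0/√593
= 1.282 · 15.0/24.3516
= 0.79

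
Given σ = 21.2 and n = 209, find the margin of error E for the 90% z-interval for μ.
Margin of error = 2.41

Margin of error = z* · σ/√n
= 1.645 · 21.2/√209
= 1.645 · 21.2/14.4568
= 2.41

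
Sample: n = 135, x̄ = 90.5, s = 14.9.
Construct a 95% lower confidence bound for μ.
μ ≥ 88.38

Lower bound (one-sided):
t* = 1.656 (one-sided for 95%)
Lower bound = x̄ - t* · s/√n = 90.5 - 1.656 · 14.9/√135 = 88.38

We are 95% confident that μ ≥ 88.38.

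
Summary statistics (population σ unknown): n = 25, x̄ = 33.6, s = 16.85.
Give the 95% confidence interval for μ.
(26.64, 40.56)

t-interval (σ unknown):
df = n - 1 = 24
t* = 2.064 for 95% confidence

Margin of error = t* · s/√n = 2.064 · 16.85/√25 = 6.96

CI: (26.64, 40.56)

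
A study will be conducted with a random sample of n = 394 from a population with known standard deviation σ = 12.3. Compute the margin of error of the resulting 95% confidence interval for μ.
Margin of error = 1.21

Margin of error = z* · σ/√n
= 1.960 · 12.3/√394
= 1.960 · 12.3/19.8494
= 1.21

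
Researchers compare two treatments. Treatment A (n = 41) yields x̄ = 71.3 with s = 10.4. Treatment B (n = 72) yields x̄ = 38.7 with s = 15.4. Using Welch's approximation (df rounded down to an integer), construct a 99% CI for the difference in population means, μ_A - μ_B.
(26.21, 38.99)

Difference: x̄₁ - x̄₂ = 32.60
SE = √(s₁²/n₁ + s₂²/n₂) = √(10.4²/41 + 15.4²/72) = 2.4356
df = 107.68 → 107 (Welch–Satterthwaite, rounded down)
t* = 2.623

CI: 32.60 ± 2.623 · 2.4356 = 32.60 ± 6.39 = (26.21, 38.99)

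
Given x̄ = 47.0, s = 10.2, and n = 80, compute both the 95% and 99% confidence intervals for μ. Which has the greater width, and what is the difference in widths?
99% CI is wider by 1.48

df = 79
95% CI: t* = 1.990, (44.73, 49.27), width = 2 · t* · s/√n = 4.54
99% CI: t* = 2.640, (43.99, 50.01), width = 2 · t* · s/√n = 6.02

The 99% CI is wider by 6.02 - 4.54 = 1.48.
Higher confidence requires a wider interval.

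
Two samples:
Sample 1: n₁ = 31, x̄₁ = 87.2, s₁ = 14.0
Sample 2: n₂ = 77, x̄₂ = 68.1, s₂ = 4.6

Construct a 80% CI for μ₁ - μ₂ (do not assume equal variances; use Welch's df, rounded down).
(15.74, 22.46)

Difference: x̄₁ - x̄₂ = 19.10
SE = √(s₁²/n₁ + s₂²/n₂) = √(14.0²/31 + 4.6²/77) = 2.5685
df = 32.64 → 32 (Welch–Satterthwaite, rounded down)
t* = 1.309

CI: 19.10 ± 1.309 · 2.5685 = 19.10 ± 3.36 = (15.74, 22.46)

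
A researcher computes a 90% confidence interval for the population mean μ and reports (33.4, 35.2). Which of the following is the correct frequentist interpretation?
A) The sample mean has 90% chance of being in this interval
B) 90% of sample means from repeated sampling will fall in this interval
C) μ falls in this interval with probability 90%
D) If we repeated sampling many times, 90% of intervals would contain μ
D

A) Wrong — x̄ is observed and sits in the interval by construction.
B) Wrong — coverage applies to intervals containing μ, not to future x̄ values.
C) Wrong — μ is fixed; the randomness lives in the interval, not in μ.
D) Correct — this is the frequentist long-run coverage interpretation.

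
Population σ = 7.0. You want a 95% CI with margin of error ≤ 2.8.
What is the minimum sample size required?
n ≥ 25

For margin E ≤ 2.8:
n ≥ (z* · σ / E)²
n ≥ (1.960 · 7.0 / 2.8)²
n ≥ 24.01

Minimum n = 25 (rounding up)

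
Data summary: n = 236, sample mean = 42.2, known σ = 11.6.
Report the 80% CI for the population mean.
(41.23, 43.17)

z-interval (σ known):
z* = 1.282 for 80% confidence

Margin of error = z* · σ/√n = 1.282 · 11.6/√236 = 0.97

CI: (42.2 - 0.97, 42.2 + 0.97) = (41.23, 43.17)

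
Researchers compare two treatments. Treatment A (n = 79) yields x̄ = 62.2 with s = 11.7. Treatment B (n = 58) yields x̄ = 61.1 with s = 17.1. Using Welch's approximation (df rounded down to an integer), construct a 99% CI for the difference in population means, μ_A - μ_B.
(-5.74, 7.94)

Difference: x̄₁ - x̄₂ = 1.10
SE = √(s₁²/n₁ + s₂²/n₂) = √(11.7²/79 + 17.1²/58) = 2.6028
df = 94.74 → 94 (Welch–Satterthwaite, rounded down)
t* = 2.629

CI: 1.10 ± 2.629 · 2.6028 = 1.10 ± 6.84 = (-5.74, 7.94)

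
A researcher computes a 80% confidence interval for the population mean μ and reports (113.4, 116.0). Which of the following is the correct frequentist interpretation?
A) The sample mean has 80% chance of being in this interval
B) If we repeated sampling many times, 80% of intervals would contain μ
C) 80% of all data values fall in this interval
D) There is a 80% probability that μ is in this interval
B

A) Wrong — x̄ is observed and sits in the interval by construction.
B) Correct — this is the frequentist long-run coverage interpretation.
C) Wrong — a CI is about the parameter μ, not individual data values.
D) Wrong — μ is fixed; the randomness lives in the interval, not in μ.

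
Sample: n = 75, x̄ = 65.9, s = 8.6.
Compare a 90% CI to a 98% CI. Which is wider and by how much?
98% CI is wider by 1.41

df = 74
90% CI: t* = 1.666, (64.25, 67.55), width = 2 · t* · s/√n = 3.31
98% CI: t* = 2.378, (63.54, 68.26), width = 2 · t* · s/√n = 4.72

The 98% CI is wider by 4.72 - 3.31 = 1.41.
Higher confidence requires a wider interval.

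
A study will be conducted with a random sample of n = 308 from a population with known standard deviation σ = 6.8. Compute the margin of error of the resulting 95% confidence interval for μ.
Margin of error = 0.76

Margin of error = z* · σ/√n
= 1.960 · 6.8/√308
= 1.960 · 6.8/17.5499
= 0.76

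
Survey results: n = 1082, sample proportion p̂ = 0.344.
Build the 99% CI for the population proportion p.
(0.307, 0.381)

Proportion CI:
SE = √(p̂(1-p̂)/n) = √(0.344 · 0.656 / 1082) = 0.01444

z* = 2.576
Margin = z* · SE = 2.576 · 0.01444 = 0.0372

CI: 0.344 ± 0.0372 = (0.307, 0.381)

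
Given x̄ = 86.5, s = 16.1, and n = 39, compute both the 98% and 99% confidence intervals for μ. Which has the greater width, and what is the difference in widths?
99% CI is wider by 1.46

df = 38
98% CI: t* = 2.429, (80.24, 92.76), width = 2 · t* · s/√n = 12.52
99% CI: t* = 2.712, (79.51, 93.49), width = 2 · t* · s/√n = 13.98

The 99% CI is wider by 13.98 - 12.52 = 1.46.
Higher confidence requires a wider interval.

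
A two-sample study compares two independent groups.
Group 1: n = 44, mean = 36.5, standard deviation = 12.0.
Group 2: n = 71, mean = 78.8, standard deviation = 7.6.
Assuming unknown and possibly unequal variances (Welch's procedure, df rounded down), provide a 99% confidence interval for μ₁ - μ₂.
(-47.67, -36.93)

Difference: x̄₁ - x̄₂ = -42.30
SE = √(s₁²/n₁ + s₂²/n₂) = √(12.0²/44 + 7.6²/71) = 2.0214
df = 64.58 → 64 (Welch–Satterthwaite, rounded down)
t* = 2.655

CI: -42.30 ± 2.655 · 2.0214 = -42.30 ± 5.37 = (-47.67, -36.93)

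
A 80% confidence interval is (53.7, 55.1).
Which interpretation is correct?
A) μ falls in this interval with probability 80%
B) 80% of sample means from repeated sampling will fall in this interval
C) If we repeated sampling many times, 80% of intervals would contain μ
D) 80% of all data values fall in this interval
C

A) Wrong — μ is fixed; the randomness lives in the interval, not in μ.
B) Wrong — coverage applies to intervals containing μ, not to future x̄ values.
C) Correct — this is the frequentist long-run coverage interpretation.
D) Wrong — a CI is about the parameter μ, not individual data values.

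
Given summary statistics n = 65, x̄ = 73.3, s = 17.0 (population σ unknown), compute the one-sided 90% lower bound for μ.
μ ≥ 70.57

Lower bound (one-sided):
t* = 1.295 (one-sided for 90%)
Lower bound = x̄ - t* · s/√n = 73.3 - 1.295 · 17.0/√65 = 70.57

We are 90% confident that μ ≥ 70.57.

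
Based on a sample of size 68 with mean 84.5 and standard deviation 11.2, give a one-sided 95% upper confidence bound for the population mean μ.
μ ≤ 86.77

Upper bound (one-sided):
t* = 1.668 (one-sided for 95%)
Upper bound = x̄ + t* · s/√n = 84.5 + 1.668 · 11.2/√68 = 86.77

We are 95% confident that μ ≤ 86.77.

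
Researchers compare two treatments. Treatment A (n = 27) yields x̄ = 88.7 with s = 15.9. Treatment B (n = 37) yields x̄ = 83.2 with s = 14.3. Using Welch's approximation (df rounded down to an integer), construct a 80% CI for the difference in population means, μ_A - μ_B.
(0.49, 10.51)

Difference: x̄₁ - x̄₂ = 5.50
SE = √(s₁²/n₁ + s₂²/n₂) = √(15.9²/27 + 14.3²/37) = 3.8588
df = 52.53 → 52 (Welch–Satterthwaite, rounded down)
t* = 1.298

CI: 5.50 ± 1.298 · 3.8588 = 5.50 ± 5.01 = (0.49, 10.51)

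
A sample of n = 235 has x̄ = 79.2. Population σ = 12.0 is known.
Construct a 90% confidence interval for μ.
(77.91, 80.49)

z-interval (σ known):
z* = 1.645 for 90% confidence

Margin of error = z* · σ/√n = 1.645 · 12.0/√235 = 1.29

CI: (79.2 - 1.29, 79.2 + 1.29) = (77.91, 80.49)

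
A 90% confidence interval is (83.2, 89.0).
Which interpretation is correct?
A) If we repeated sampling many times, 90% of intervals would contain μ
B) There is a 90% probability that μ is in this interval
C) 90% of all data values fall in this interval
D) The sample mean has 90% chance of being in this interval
A

A) Correct — this is the frequentist long-run coverage interpretation.
B) Wrong — μ is fixed; the randomness lives in the interval, not in μ.
C) Wrong — a CI is about the parameter μ, not individual data values.
D) Wrong — x̄ is observed and sits in the interval by construction.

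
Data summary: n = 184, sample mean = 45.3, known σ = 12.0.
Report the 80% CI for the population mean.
(44.17, 46.43)

z-interval (σ known):
z* = 1.282 for 80% confidence

Margin of error = z* · σ/√n = 1.282 · 12.0/√184 = 1.13

CI: (45.3 - 1.13, 45.3 + 1.13) = (44.17, 46.43)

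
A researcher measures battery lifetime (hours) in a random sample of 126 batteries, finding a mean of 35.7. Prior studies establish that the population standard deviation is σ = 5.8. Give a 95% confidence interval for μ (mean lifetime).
(34.69, 36.71)

z-interval (σ known):
z* = 1.960 for 95% confidence

Margin of error = z* · σ/√n = 1.960 · 5.8/√126 = 1.01

CI: (35.7 - 1.01, 35.7 + 1.01) = (34.69, 36.71)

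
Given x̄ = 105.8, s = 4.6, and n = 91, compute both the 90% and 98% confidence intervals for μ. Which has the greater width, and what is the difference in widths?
98% CI is wider by 0.68

df = 90
90% CI: t* = 1.662, (105.00, 106.60), width = 2 · t* · s/√n = 1.60
98% CI: t* = 2.368, (104.66, 106.94), width = 2 · t* · s/√n = 2.28

The 98% CI is wider by 2.28 - 1.60 = 0.68.
Higher confidence requires a wider interval.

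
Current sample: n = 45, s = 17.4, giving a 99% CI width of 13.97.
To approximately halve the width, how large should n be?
n ≈ 180

CI width ∝ 1/√n
To reduce width by factor 2, need √n to grow by 2 → need 2² = 4 times as many samples.

Current: n = 45, width = 13.97
New: n = 180, width ≈ 6.75

Width reduced by factor of 13.97/6.75 = 2.07.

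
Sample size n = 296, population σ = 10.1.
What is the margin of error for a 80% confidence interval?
Margin of error = 0.75

Margin of error = z* · σ/√n
= 1.282 · 10.1/√296
= 1.282 · 10.1/17.2047
= 0.75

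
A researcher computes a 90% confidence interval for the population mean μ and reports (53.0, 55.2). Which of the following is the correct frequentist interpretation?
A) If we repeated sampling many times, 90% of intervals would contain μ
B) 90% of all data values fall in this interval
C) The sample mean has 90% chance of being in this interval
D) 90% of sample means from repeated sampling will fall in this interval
A

A) Correct — this is the frequentist long-run coverage interpretation.
B) Wrong — a CI is about the parameter μ, not individual data values.
C) Wrong — x̄ is observed and sits in the interval by construction.
D) Wrong — coverage applies to intervals containing μ, not to future x̄ values.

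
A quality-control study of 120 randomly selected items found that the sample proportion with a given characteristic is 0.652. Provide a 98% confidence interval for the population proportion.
(0.551, 0.753)

Proportion CI:
SE = √(p̂(1-p̂)/n) = √(0.652 · 0.348 / 120) = 0.04348

z* = 2.326
Margin = z* · SE = 2.326 · 0.04348 = 0.1011

CI: 0.652 ± 0.1011 = (0.551, 0.753)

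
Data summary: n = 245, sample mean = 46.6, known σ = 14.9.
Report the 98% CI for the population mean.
(44.39, 48.81)

z-interval (σ known):
z* = 2.326 for 98% confidence

Margin of error = z* · σ/√n = 2.326 · 14.9/√245 = 2.21

CI: (46.6 - 2.21, 46.6 + 2.21) = (44.39, 48.81)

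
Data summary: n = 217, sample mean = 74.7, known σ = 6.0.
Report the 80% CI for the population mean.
(74.18, 75.22)

z-interval (σ known):
z* = 1.282 for 80% confidence

Margin of error = z* · σ/√n = 1.282 · 6.0/√217 = 0.52

CI: (74.7 - 0.52, 74.7 + 0.52) = (74.18, 75.22)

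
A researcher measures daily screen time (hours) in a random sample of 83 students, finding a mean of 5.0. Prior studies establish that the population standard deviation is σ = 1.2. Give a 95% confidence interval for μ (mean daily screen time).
(4.74, 5.26)

z-interval (σ known):
z* = 1.960 for 95% confidence

Margin of error = z* · σ/√n = 1.960 · 1.2/√83 = 0.26

CI: (5.0 - 0.26, 5.0 + 0.26) = (4.74, 5.26)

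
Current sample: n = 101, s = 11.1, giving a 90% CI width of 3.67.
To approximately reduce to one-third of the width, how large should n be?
n ≈ 909

CI width ∝ 1/√n
To reduce width by factor 3, need √n to grow by 3 → need 3² = 9 times as many samples.

Current: n = 101, width = 3.67
New: n = 909, width ≈ 1.21

Width reduced by factor of 3.67/1.21 = 3.03.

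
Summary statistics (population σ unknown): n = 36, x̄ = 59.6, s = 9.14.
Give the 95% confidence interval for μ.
(56.51, 62.69)

t-interval (σ unknown):
df = n - 1 = 35
t* = 2.030 for 95% confidence

Margin of error = t* · s/√n = 2.030 · 9.14/√36 = 3.09

CI: (56.51, 62.69)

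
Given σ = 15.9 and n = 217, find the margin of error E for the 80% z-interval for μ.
Margin of error = 1.38

Margin of error = z* · σ/√n
= 1.282 · 15.9/√217
= 1.282 · 15.9/14.7309
= 1.38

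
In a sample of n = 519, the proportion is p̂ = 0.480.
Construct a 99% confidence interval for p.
(0.424, 0.536)

Proportion CI:
SE = √(p̂(1-p̂)/n) = √(0.480 · 0.520 / 519) = 0.02193

z* = 2.576
Margin = z* · SE = 2.576 · 0.02193 = 0.0565

CI: 0.480 ± 0.0565 = (0.424, 0.536)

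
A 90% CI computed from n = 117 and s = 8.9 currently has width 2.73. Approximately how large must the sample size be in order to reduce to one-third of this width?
n ≈ 1053

CI width ∝ 1/√n
To reduce width by factor 3, need √n to grow by 3 → need 3² = 9 times as many samples.

Current: n = 117, width = 2.73
New: n = 1053, width ≈ 0.90

Width reduced by factor of 2.73/0.90 = 3.03.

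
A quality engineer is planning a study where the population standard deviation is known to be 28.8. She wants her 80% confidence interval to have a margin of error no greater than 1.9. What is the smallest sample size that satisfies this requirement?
n ≥ 378

For margin E ≤ 1.9:
n ≥ (z* · σ / E)²
n ≥ (1.282 · 28.8 / 1.9)²
n ≥ 377.62

Minimum n = 378 (rounding up)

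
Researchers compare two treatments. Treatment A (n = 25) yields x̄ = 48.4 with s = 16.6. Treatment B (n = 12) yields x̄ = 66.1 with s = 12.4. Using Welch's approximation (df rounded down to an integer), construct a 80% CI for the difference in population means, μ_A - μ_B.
(-24.11, -11.29)

Difference: x̄₁ - x̄₂ = -17.70
SE = √(s₁²/n₁ + s₂²/n₂) = √(16.6²/25 + 12.4²/12) = 4.8822
df = 28.42 → 28 (Welch–Satterthwaite, rounded down)
t* = 1.313

CI: -17.70 ± 1.313 · 4.8822 = -17.70 ± 6.41 = (-24.11, -11.29)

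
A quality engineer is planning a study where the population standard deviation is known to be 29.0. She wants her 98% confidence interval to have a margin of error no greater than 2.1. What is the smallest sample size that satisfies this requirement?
n ≥ 1032

For margin E ≤ 2.1:
n ≥ (z* · σ / E)²
n ≥ (2.326 · 29.0 / 2.1)²
n ≥ 1031.76

Minimum n = 1032 (rounding up)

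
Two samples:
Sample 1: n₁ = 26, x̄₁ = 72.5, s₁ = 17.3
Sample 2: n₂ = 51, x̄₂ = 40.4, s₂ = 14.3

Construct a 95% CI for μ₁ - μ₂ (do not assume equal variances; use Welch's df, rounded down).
(24.15, 40.05)

Difference: x̄₁ - x̄₂ = 32.10
SE = √(s₁²/n₁ + s₂²/n₂) = √(17.3²/26 + 14.3²/51) = 3.9396
df = 42.85 → 42 (Welch–Satterthwaite, rounded down)
t* = 2.018

CI: 32.10 ± 2.018 · 3.9396 = 32.10 ± 7.95 = (24.15, 40.05)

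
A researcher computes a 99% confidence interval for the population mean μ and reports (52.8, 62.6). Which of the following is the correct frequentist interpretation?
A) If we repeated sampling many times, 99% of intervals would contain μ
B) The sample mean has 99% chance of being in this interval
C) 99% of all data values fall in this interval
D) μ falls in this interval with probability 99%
A

A) Correct — this is the frequentist long-run coverage interpretation.
B) Wrong — x̄ is observed and sits in the interval by construction.
C) Wrong — a CI is about the parameter μ, not individual data values.
D) Wrong — μ is fixed; the randomness lives in the interval, not in μ.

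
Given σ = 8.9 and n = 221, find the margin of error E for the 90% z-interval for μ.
Margin of error = 0.98

Margin of error = z* · σ/√n
= 1.645 · 8.9/√221
= 1.645 · 8.9/14.8661
= 0.98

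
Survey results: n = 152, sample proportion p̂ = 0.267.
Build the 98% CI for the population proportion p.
(0.184, 0.350)

Proportion CI:
SE = √(p̂(1-p̂)/n) = √(0.267 · 0.733 / 152) = 0.03588

z* = 2.326
Margin = z* · SE = 2.326 · 0.03588 = 0.0835

CI: 0.267 ± 0.0835 = (0.184, 0.350)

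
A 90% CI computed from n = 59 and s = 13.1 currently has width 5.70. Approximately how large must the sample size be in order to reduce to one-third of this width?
n ≈ 531

CI width ∝ 1/√n
To reduce width by factor 3, need √n to grow by 3 → need 3² = 9 times as many samples.

Current: n = 59, width = 5.70
New: n = 531, width ≈ 1.87

Width reduced by factor of 5.70/1.87 = 3.05.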